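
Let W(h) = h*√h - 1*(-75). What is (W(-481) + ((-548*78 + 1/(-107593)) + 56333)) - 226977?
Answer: -22950985610/107593 - 481*I*√481 ≈ -2.1331e+5 - 10549.0*I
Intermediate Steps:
W(h) = 75 + h^(3/2) (W(h) = h^(3/2) + 75 = 75 + h^(3/2))
(W(-481) + ((-548*78 + 1/(-107593)) + 56333)) - 226977 = ((75 + (-481)^(3/2)) + ((-548*78 + 1/(-107593)) + 56333)) - 226977 = ((75 - 481*I*√481) + ((-42744 - 1/107593) + 56333)) - 226977 = ((75 - 481*I*√481) + (-4598955193/107593 + 56333)) - 226977 = ((75 - 481*I*√481) + 1462081276/107593) - 226977 = (1470150751/107593 - 481*I*√481) - 226977 = -22950985610/107593 - 481*I*√481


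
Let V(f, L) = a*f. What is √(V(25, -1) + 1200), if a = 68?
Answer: 10*√29 ≈ 53.852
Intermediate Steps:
V(f, L) = 68*f
√(V(25, -1) + 1200) = √(68*25 + 1200) = √(1700 + 1200) = √2900 = 10*√29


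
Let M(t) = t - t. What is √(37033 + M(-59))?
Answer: √37033 ≈ 192.44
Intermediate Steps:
M(t) = 0
√(37033 + M(-59)) = √(37033 + 0) = √37033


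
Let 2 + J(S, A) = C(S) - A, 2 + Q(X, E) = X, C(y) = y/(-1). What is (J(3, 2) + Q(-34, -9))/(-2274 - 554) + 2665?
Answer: 7536663/2828 ≈ 2665.0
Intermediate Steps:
C(y) = -y (C(y) = y*(-1) = -y)
Q(X, E) = -2 + X
J(S, A) = -2 - A - S (J(S, A) = -2 + (-S - A) = -2 + (-A - S) = -2 - A - S)
(J(3, 2) + Q(-34, -9))/(-2274 - 554) + 2665 = ((-2 - 1*2 - 1*3) + (-2 - 34))/(-2274 - 554) + 2665 = ((-2 - 2 - 3) - 36)/(-2828) + 2665 = (-7 - 36)*(-1/2828) + 2665 = -43*(-1/2828) + 2665 = 43/2828 + 2665 = 7536663/2828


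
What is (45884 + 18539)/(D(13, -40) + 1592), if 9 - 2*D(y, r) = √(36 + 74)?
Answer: 411405278/10195139 + 128846*√110/10195139 ≈ 40.486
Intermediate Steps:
D(y, r) = 9/2 - √110/2 (D(y, r) = 9/2 - √(36 + 74)/2 = 9/2 - √110/2)
(45884 + 18539)/(D(13, -40) + 1592) = (45884 + 18539)/((9/2 - √110/2) + 1592) = 64423/(3193/2 - √110/2)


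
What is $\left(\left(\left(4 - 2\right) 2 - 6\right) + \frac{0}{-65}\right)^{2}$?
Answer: $4$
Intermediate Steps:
$\left(\left(\left(4 - 2\right) 2 - 6\right) + \frac{0}{-65}\right)^{2} = \left(\left(\left(4 - 2\right) 2 - 6\right) + 0 \left(- \frac{1}{65}\right)\right)^{2} = \left(\left(2 \cdot 2 - 6\right) + 0\right)^{2} = \left(\left(4 - 6\right) + 0\right)^{2} = \left(-2 + 0\right)^{2} = \left(-2\right)^{2} = 4$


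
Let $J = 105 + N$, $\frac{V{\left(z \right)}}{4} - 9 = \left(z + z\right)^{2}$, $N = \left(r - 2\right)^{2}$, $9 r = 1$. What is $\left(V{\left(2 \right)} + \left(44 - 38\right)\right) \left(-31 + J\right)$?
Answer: $\frac{665998}{81} \approx 8222.2$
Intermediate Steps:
$r = \frac{1}{9}$ ($r = \frac{1}{9} \cdot 1 = \frac{1}{9} \approx 0.11111$)
$N = \frac{289}{81}$ ($N = \left(\frac{1}{9} - 2\right)^{2} = \left(- \frac{17}{9}\right)^{2} = \frac{289}{81} \approx 3.5679$)
$V{\left(z \right)} = 36 + 16 z^{2}$ ($V{\left(z \right)} = 36 + 4 \left(z + z\right)^{2} = 36 + 4 \left(2 z\right)^{2} = 36 + 4 \cdot 4 z^{2} = 36 + 16 z^{2}$)
$J = \frac{8794}{81}$ ($J = 105 + \frac{289}{81} = \frac{8794}{81} \approx 108.57$)
$\left(V{\left(2 \right)} + \left(44 - 38\right)\right) \left(-31 + J\right) = \left(\left(36 + 16 \cdot 2^{2}\right) + \left(44 - 38\right)\right) \left(-31 + \frac{8794}{81}\right) = \left(\left(36 + 16 \cdot 4\right) + 6\right) \frac{6283}{81} = \left(\left(36 + 64\right) + 6\right) \frac{6283}{81} = \left(100 + 6\right) \frac{6283}{81} = 106 \cdot \frac{6283}{81} = \frac{665998}{81}$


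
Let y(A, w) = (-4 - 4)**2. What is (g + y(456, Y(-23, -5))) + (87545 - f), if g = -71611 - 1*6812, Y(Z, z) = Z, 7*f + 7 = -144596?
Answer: 208905/7 ≈ 29844.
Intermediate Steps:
f = -144603/7 (f = -1 + (1/7)*(-144596) = -1 - 144596/7 = -144603/7 ≈ -20658.)
y(A, w) = 64 (y(A, w) = (-8)**2 = 64)
g = -78423 (g = -71611 - 6812 = -78423)
(g + y(456, Y(-23, -5))) + (87545 - f) = (-78423 + 64) + (87545 - 1*(-144603/7)) = -78359 + (87545 + 144603/7) = -78359 + 757418/7 = 208905/7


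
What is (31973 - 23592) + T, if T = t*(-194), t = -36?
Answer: 15365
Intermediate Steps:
T = 6984 (T = -36*(-194) = 6984)
(31973 - 23592) + T = (31973 - 23592) + 6984 = 8381 + 6984 = 15365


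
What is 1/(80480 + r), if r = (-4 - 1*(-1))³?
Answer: 1/80453 ≈ 1.2430e-5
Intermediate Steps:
r = -27 (r = (-4 + 1)³ = (-3)³ = -27)
1/(80480 + r) = 1/(80480 - 27) = 1/80453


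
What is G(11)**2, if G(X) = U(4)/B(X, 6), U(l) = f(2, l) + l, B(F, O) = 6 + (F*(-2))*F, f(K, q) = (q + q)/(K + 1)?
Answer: 25/31329 ≈ 0.00079798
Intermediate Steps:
f(K, q) = 2*q/(1 + K) (f(K, q) = (2*q)/(1 + K) = 2*q/(1 + K))
B(F, O) = 6 - 2*F**2 (B(F, O) = 6 + (-2*F)*F = 6 - 2*F**2)
U(l) = 5*l/3 (U(l) = 2*l/(1 + 2) + l = 2*l/3 + l = 5*l/3)
G(X) = 20/(3*(6 - 2*X**2)) (G(X) = ((5/3)*4)/(6 - 2*X**2) = 20/(3*(6 - 2*X**2)))
G(11)**2 = (-10/(-9 + 3*11**2))**2 = (-10/(-9 + 3*121))**2 = (-10/(-9 + 363))**2 = (-10/354)**2 = (-10*1/354)**2 = (-5/177)**2 = 25/31329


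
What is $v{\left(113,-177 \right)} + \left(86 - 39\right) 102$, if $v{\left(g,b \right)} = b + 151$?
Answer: $4768$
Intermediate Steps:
$v{\left(g,b \right)} = 151 + b$
$v{\left(113,-177 \right)} + \left(86 - 39\right) 102 = \left(151 - 177\right) + \left(86 - 39\right) 102 = -26 + 47 \cdot 102 = -26 + 4794 = 4768$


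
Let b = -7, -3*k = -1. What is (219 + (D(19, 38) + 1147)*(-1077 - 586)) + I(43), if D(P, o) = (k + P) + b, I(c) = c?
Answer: -5783128/3 ≈ -1.9277e+6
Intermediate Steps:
k = ⅓ (k = -⅓*(-1) = ⅓ ≈ 0.33333)
D(P, o) = -20/3 + P (D(P, o) = (⅓ + P) - 7 = -20/3 + P)
(219 + (D(19, 38) + 1147)*(-1077 - 586)) + I(43) = (219 + ((-20/3 + 19) + 1147)*(-1077 - 586)) + 43 = (219 + (37/3 + 1147)*(-1663)) + 43 = (219 + (3478/3)*(-1663)) + 43 = (219 - 5783914/3) + 43 = -5783257/3 + 43 = -5783128/3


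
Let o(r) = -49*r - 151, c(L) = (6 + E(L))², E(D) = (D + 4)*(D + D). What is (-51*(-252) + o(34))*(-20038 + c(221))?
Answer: 109152436534430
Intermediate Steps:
E(D) = 2*D*(4 + D) (E(D) = (4 + D)*(2*D) = 2*D*(4 + D))
c(L) = (6 + 2*L*(4 + L))²
o(r) = -151 - 49*r
(-51*(-252) + o(34))*(-20038 + c(221)) = (-51*(-252) + (-151 - 49*34))*(-20038 + 4*(3 + 221*(4 + 221))²) = (12852 + (-151 - 1666))*(-20038 + 4*(3 + 221*225)²) = (12852 - 1817)*(-20038 + 4*(3 + 49725)²) = 11035*(-20038 + 4*49728²) = 11035*(-20038 + 4*2472873984) = 11035*(-20038 + 9891495936) = 11035*9891475898 = 109152436534430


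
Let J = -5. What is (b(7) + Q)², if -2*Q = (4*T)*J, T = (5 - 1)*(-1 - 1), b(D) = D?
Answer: 5329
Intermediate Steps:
T = -8 (T = 4*(-2) = -8)
Q = -80 (Q = -4*(-8)*(-5)/2 = -(-16)*(-5) = -½*160 = -80)
(b(7) + Q)² = (7 - 80)² = (-73)² = 5329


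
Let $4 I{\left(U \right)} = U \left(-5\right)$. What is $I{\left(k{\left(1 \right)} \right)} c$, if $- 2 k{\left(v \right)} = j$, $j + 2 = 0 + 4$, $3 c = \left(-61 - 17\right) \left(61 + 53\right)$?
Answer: $-3705$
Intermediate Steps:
$c = -2964$ ($c = \frac{\left(-61 - 17\right) \left(61 + 53\right)}{3} = \frac{\left(-78\right) 114}{3} = \frac{1}{3} \left(-8892\right) = -2964$)
$j = 2$ ($j = -2 + \left(0 + 4\right) = -2 + 4 = 2$)
$k{\left(v \right)} = -1$ ($k{\left(v \right)} = \left(- \frac{1}{2}\right) 2 = -1$)
$I{\left(U \right)} = - \frac{5 U}{4}$ ($I{\left(U \right)} = \frac{U \left(-5\right)}{4} = \frac{\left(-5\right) U}{4} = - \frac{5 U}{4}$)
$I{\left(k{\left(1 \right)} \right)} c = \left(- \frac{5}{4}\right) \left(-1\right) \left(-2964\right) = \frac{5}{4} \left(-2964\right) = -3705$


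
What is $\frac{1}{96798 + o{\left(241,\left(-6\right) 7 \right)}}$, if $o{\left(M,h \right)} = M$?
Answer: $\frac{1}{97039} \approx 1.0305 \cdot 10^{-5}$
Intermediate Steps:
$\frac{1}{96798 + o{\left(241,\left(-6\right) 7 \right)}} = \frac{1}{96798 + 241} = \frac{1}{97039}$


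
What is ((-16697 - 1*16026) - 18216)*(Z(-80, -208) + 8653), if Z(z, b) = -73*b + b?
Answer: -1203637631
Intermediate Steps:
Z(z, b) = -72*b
((-16697 - 1*16026) - 18216)*(Z(-80, -208) + 8653) = ((-16697 - 1*16026) - 18216)*(-72*(-208) + 8653) = ((-16697 - 16026) - 18216)*(14976 + 8653) = (-32723 - 18216)*23629 = -50939*23629 = -1203637631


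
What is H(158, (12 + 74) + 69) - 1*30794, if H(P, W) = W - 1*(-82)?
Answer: -30557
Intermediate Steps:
H(P, W) = 82 + W (H(P, W) = W + 82 = 82 + W)
H(158, (12 + 74) + 69) - 1*30794 = (82 + ((12 + 74) + 69)) - 1*30794 = (82 + (86 + 69)) - 30794 = (82 + 155) - 30794 = 237 - 30794 = -30557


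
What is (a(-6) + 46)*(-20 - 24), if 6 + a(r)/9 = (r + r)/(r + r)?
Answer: -44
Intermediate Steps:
a(r) = -45 (a(r) = -54 + 9*((r + r)/(r + r)) = -54 + 9*((2*r)/((2*r))) = -54 + 9*((2*r)*(1/(2*r))) = -54 + 9*1 = -54 + 9 = -45)
(a(-6) + 46)*(-20 - 24) = (-45 + 46)*(-20 - 24) = 1*(-44) = -44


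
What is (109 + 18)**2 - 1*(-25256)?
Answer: 41385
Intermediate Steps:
(109 + 18)**2 - 1*(-25256) = 127**2 + 25256 = 16129 + 25256 = 41385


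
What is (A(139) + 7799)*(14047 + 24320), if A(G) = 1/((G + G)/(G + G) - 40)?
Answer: 3889902240/13 ≈ 2.9922e+8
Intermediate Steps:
A(G) = -1/39 (A(G) = 1/((2*G)/((2*G)) - 40) = 1/((2*G)*(1/(2*G)) - 40) = 1/(1 - 40) = 1/(-39) = -1/39)
(A(139) + 7799)*(14047 + 24320) = (-1/39 + 7799)*(14047 + 24320) = (304160/39)*38367 = 3889902240/13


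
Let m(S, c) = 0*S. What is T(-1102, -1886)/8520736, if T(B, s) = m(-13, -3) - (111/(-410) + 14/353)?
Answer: 33443/1233206121280 ≈ 2.7119e-8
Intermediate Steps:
m(S, c) = 0
T(B, s) = 33443/144730 (T(B, s) = 0 - (111/(-410) + 14/353) = 0 - (111*(-1/410) + 14*(1/353)) = 0 - (-111/410 + 14/353) = 0 - 1*(-33443/144730) = 0 + 33443/144730 = 33443/144730)
T(-1102, -1886)/8520736 = (33443/144730)/8520736 = (33443/144730)*(1/8520736) = 33443/1233206121280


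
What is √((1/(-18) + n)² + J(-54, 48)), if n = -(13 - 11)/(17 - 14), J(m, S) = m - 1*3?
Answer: I*√18299/18 ≈ 7.5152*I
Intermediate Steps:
J(m, S) = -3 + m (J(m, S) = m - 3 = -3 + m)
n = -⅔ (n = -2/3 = -1*⅔ = -⅔ ≈ -0.66667)
√((1/(-18) + n)² + J(-54, 48)) = √((1/(-18) - ⅔)² + (-3 - 54)) = √((-1/18 - ⅔)² - 57) = √((-13/18)² - 57) = √(169/324 - 57) = √(-18299/324) = I*√18299/18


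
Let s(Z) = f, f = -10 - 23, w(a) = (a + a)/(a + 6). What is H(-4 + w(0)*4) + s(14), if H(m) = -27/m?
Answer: -105/4 ≈ -26.250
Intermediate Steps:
w(a) = 2*a/(6 + a) (w(a) = (2*a)/(6 + a) = 2*a/(6 + a))
f = -33
s(Z) = -33
H(-4 + w(0)*4) + s(14) = -27/(-4 + (2*0/(6 + 0))*4) - 33 = -27/(-4 + (2*0/6)*4) - 33 = -27/(-4 + (2*0*(⅙))*4) - 33 = -27/(-4 + 0*4) - 33 = -27/(-4 + 0) - 33 = -27/(-4) - 33 = -27*(-¼) - 33 = 27/4 - 33 = -105/4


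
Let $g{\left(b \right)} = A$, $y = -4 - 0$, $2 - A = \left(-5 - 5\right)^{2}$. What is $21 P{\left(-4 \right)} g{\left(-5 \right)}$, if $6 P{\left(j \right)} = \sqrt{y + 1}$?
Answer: $- 343 i \sqrt{3} \approx - 594.09 i$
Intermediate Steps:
$A = -98$ ($A = 2 - \left(-5 - 5\right)^{2} = 2 - \left(-10\right)^{2} = 2 - 100 = -98$)
$y = -4$ ($y = -4 + 0 = -4$)
$g{\left(b \right)} = -98$
$P{\left(j \right)} = \frac{i \sqrt{3}}{6}$ ($P{\left(j \right)} = \frac{\sqrt{-4 + 1}}{6} = \frac{\sqrt{-3}}{6} = \frac{i \sqrt{3}}{6}$)
$21 P{\left(-4 \right)} g{\left(-5 \right)} = 21 \frac{i \sqrt{3}}{6} \left(-98\right) = \frac{7 i \sqrt{3}}{2} \left(-98\right) = - 343 i \sqrt{3}$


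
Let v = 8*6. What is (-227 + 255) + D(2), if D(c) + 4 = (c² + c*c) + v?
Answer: 80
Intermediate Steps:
v = 48
D(c) = 44 + 2*c² (D(c) = -4 + ((c² + c*c) + 48) = -4 + ((c² + c²) + 48) = -4 + (2*c² + 48) = -4 + (48 + 2*c²) = 44 + 2*c²)
(-227 + 255) + D(2) = (-227 + 255) + (44 + 2*2²) = 28 + (44 + 2*4) = 28 + (44 + 8) = 28 + 52 = 80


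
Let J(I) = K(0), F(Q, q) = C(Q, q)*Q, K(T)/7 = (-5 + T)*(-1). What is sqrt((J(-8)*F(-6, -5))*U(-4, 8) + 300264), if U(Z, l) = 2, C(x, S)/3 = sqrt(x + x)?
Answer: 2*sqrt(75066 - 630*I*sqrt(3)) ≈ 547.98 - 3.9826*I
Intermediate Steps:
K(T) = 35 - 7*T (K(T) = 7*((-5 + T)*(-1)) = 7*(5 - T) = 35 - 7*T)
C(x, S) = 3*sqrt(2)*sqrt(x) (C(x, S) = 3*sqrt(x + x) = 3*sqrt(2*x) = 3*(sqrt(2)*sqrt(x)) = 3*sqrt(2)*sqrt(x))
F(Q, q) = 3*sqrt(2)*Q**(3/2) (F(Q, q) = (3*sqrt(2)*sqrt(Q))*Q = 3*sqrt(2)*Q**(3/2))
J(I) = 35 (J(I) = 35 - 7*0 = 35 + 0 = 35)
sqrt((J(-8)*F(-6, -5))*U(-4, 8) + 300264) = sqrt((35*(3*sqrt(2)*(-6)**(3/2)))*2 + 300264) = sqrt((35*(3*sqrt(2)*(-6*I*sqrt(6))))*2 + 300264) = sqrt((35*(-36*I*sqrt(3)))*2 + 300264) = sqrt(-1260*I*sqrt(3)*2 + 300264) = sqrt(-2520*I*sqrt(3) + 300264) = sqrt(300264 - 2520*I*sqrt(3))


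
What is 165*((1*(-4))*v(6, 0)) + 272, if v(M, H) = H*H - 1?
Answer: 932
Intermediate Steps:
v(M, H) = -1 + H**2 (v(M, H) = H**2 - 1 = -1 + H**2)
165*((1*(-4))*v(6, 0)) + 272 = 165*((1*(-4))*(-1 + 0**2)) + 272 = 165*(-4*(-1 + 0)) + 272 = 165*(-4*(-1)) + 272 = 165*4 + 272 = 660 + 272 = 932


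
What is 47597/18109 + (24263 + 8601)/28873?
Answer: 151492489/40220089 ≈ 3.7666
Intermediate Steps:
47597/18109 + (24263 + 8601)/28873 = 47597*(1/18109) + 32864*(1/28873) = 47597/18109 + 2528/2221 = 151492489/40220089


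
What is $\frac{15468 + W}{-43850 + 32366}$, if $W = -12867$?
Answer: $- \frac{289}{1276} \approx -0.22649$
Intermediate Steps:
$\frac{15468 + W}{-43850 + 32366} = \frac{15468 - 12867}{-43850 + 32366} = \frac{2601}{-11484} = 2601 \left(- \frac{1}{11484}\right) = - \frac{289}{1276}$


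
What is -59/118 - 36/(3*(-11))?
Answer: 13/22 ≈ 0.59091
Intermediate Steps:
-59/118 - 36/(3*(-11)) = -59*1/118 - 36/(-33) = -½ - 36*(-1/33) = -½ + 12/11 = 13/22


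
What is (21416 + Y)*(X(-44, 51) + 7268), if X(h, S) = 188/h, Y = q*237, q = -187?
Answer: -1829972603/11 ≈ -1.6636e+8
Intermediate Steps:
Y = -44319 (Y = -187*237 = -44319)
(21416 + Y)*(X(-44, 51) + 7268) = (21416 - 44319)*(188/(-44) + 7268) = -22903*(188*(-1/44) + 7268) = -22903*(-47/11 + 7268) = -22903*79901/11 = -1829972603/11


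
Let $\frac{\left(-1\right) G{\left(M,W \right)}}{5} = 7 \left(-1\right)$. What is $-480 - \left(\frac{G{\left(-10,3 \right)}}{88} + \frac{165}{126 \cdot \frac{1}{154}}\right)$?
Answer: $- \frac{180065}{264} \approx -682.06$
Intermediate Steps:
$G{\left(M,W \right)} = 35$ ($G{\left(M,W \right)} = - 5 \cdot 7 \left(-1\right) = \left(-5\right) \left(-7\right) = 35$)
$-480 - \left(\frac{G{\left(-10,3 \right)}}{88} + \frac{165}{126 \cdot \frac{1}{154}}\right) = -480 - \left(\frac{35}{88} + \frac{165}{126 \cdot \frac{1}{154}}\right) = -480 - \left(35 \cdot \frac{1}{88} + \frac{165}{126 \cdot \frac{1}{154}}\right) = -480 - \left(\frac{35}{88} + \frac{165}{\frac{9}{11}}\right) = -480 - \left(\frac{35}{88} + 165 \cdot \frac{11}{9}\right) = -480 - \left(\frac{35}{88} + \frac{605}{3}\right) = -480 - \frac{53345}{264} = - \frac{180065}{264}$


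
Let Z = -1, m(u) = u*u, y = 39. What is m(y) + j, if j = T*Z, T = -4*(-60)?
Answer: 1281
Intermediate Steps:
m(u) = u²
T = 240
j = -240 (j = 240*(-1) = -240)
m(y) + j = 39² - 240 = 1521 - 240 = 1281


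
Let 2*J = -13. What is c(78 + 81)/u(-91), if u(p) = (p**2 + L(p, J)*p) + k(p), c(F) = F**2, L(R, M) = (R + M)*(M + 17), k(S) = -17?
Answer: 101124/405701 ≈ 0.24926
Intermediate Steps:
J = -13/2 (J = (1/2)*(-13) = -13/2 ≈ -6.5000)
L(R, M) = (17 + M)*(M + R) (L(R, M) = (M + R)*(17 + M) = (17 + M)*(M + R))
u(p) = -17 + p**2 + p*(-273/4 + 21*p/2) (u(p) = (p**2 + ((-13/2)**2 + 17*(-13/2) + 17*p - 13*p/2)*p) - 17 = (p**2 + (169/4 - 221/2 + 17*p - 13*p/2)*p) - 17 = (p**2 + (-273/4 + 21*p/2)*p) - 17 = (p**2 + p*(-273/4 + 21*p/2)) - 17 = -17 + p**2 + p*(-273/4 + 21*p/2))
c(78 + 81)/u(-91) = (78 + 81)**2/(-17 - 273/4*(-91) + (23/2)*(-91)**2) = 159**2/(-17 + 24843/4 + (23/2)*8281) = 25281/(-17 + 24843/4 + 190463/2) = 25281/(405701/4) = 25281*(4/405701) = 101124/405701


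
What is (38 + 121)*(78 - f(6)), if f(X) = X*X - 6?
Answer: 7632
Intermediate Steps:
f(X) = -6 + X**2 (f(X) = X**2 - 6 = -6 + X**2)
(38 + 121)*(78 - f(6)) = (38 + 121)*(78 - (-6 + 6**2)) = 159*(78 - (-6 + 36)) = 159*(78 - 1*30) = 159*(78 - 30) = 159*48 = 7632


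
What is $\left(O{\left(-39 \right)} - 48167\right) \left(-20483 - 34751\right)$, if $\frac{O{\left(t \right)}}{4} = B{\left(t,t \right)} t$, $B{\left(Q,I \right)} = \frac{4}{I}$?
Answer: $2659572334$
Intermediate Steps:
$O{\left(t \right)} = 16$ ($O{\left(t \right)} = 4 \frac{4}{t} t = 4 \cdot 4 = 16$)
$\left(O{\left(-39 \right)} - 48167\right) \left(-20483 - 34751\right) = \left(16 - 48167\right) \left(-20483 - 34751\right) = \left(16 - 48167\right) \left(-55234\right) = \left(-48151\right) \left(-55234\right) = 2659572334$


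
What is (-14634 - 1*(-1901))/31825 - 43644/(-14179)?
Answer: 1208429093/451246675 ≈ 2.6780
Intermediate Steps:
(-14634 - 1*(-1901))/31825 - 43644/(-14179) = (-14634 + 1901)*(1/31825) - 43644*(-1/14179) = -12733*1/31825 + 43644/14179 = -12733/31825 + 43644/14179 = 1208429093/451246675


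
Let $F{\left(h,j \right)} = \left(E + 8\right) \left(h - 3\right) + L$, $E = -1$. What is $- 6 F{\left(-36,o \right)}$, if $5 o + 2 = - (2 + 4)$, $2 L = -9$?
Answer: $1665$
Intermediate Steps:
$L = - \frac{9}{2}$ ($L = \frac{1}{2} \left(-9\right) = - \frac{9}{2} \approx -4.5$)
$o = - \frac{8}{5}$ ($o = - \frac{2}{5} + \frac{\left(-1\right) \left(2 + 4\right)}{5} = - \frac{2}{5} + \frac{\left(-1\right) 6}{5} = - \frac{2}{5} + \frac{1}{5} \left(-6\right) = - \frac{2}{5} - \frac{6}{5} = - \frac{8}{5} \approx -1.6$)
$F{\left(h,j \right)} = - \frac{51}{2} + 7 h$ ($F{\left(h,j \right)} = \left(-1 + 8\right) \left(h - 3\right) - \frac{9}{2} = 7 \left(-3 + h\right) - \frac{9}{2} = \left(-21 + 7 h\right) - \frac{9}{2} = - \frac{51}{2} + 7 h$)
$- 6 F{\left(-36,o \right)} = - 6 \left(- \frac{51}{2} + 7 \left(-36\right)\right) = - 6 \left(- \frac{51}{2} - 252\right) = \left(-6\right) \left(- \frac{555}{2}\right) = 1665$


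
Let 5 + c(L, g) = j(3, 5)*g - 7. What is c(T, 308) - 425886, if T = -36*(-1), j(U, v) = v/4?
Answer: -425513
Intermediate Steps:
j(U, v) = v/4 (j(U, v) = v*(¼) = v/4)
T = 36
c(L, g) = -12 + 5*g/4 (c(L, g) = -5 + (((¼)*5)*g - 7) = -5 + (5*g/4 - 7) = -5 + (-7 + 5*g/4) = -12 + 5*g/4)
c(T, 308) - 425886 = (-12 + (5/4)*308) - 425886 = (-12 + 385) - 425886 = 373 - 425886 = -425513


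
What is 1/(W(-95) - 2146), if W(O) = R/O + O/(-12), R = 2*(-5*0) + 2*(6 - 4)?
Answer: -1140/2437463 ≈ -0.00046770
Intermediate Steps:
R = 4 (R = 2*0 + 2*2 = 0 + 4 = 4)
W(O) = 4/O - O/12 (W(O) = 4/O + O/(-12) = 4/O + O*(-1/12) = 4/O - O/12)
1/(W(-95) - 2146) = 1/((4/(-95) - 1/12*(-95)) - 2146) = 1/((4*(-1/95) + 95/12) - 2146) = 1/((-4/95 + 95/12) - 2146) = 1/(8977/1140 - 2146) = 1/(-2437463/1140) = -1140/2437463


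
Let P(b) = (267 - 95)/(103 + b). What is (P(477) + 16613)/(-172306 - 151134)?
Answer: -150558/2931175 ≈ -0.051364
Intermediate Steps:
P(b) = 172/(103 + b)
(P(477) + 16613)/(-172306 - 151134) = (172/(103 + 477) + 16613)/(-172306 - 151134) = (172/580 + 16613)/(-323440) = (172*(1/580) + 16613)*(-1/323440) = (43/145 + 16613)*(-1/323440) = (2408928/145)*(-1/323440) = -150558/2931175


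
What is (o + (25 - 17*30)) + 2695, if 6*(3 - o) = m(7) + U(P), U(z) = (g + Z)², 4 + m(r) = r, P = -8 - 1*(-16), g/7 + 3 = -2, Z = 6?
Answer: 6217/3 ≈ 2072.3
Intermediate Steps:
g = -35 (g = -21 + 7*(-2) = -21 - 14 = -35)
P = 8 (P = -8 + 16 = 8)
m(r) = -4 + r
U(z) = 841 (U(z) = (-35 + 6)² = (-29)² = 841)
o = -413/3 (o = 3 - ((-4 + 7) + 841)/6 = 3 - (3 + 841)/6 = 3 - ⅙*844 = 3 - 422/3 = -413/3 ≈ -137.67)
(o + (25 - 17*30)) + 2695 = (-413/3 + (25 - 17*30)) + 2695 = (-413/3 + (25 - 510)) + 2695 = (-413/3 - 485) + 2695 = -1868/3 + 2695 = 6217/3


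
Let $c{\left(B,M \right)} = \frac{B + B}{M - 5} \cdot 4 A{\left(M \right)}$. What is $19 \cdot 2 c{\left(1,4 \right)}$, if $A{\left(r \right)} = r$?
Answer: $-1216$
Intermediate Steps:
$c{\left(B,M \right)} = \frac{8 B M}{-5 + M}$ ($c{\left(B,M \right)} = \frac{B + B}{M - 5} \cdot 4 M = \frac{2 B}{-5 + M} 4 M = \frac{8 B M}{-5 + M}$)
$19 \cdot 2 c{\left(1,4 \right)} = 19 \cdot 2 \cdot 8 \cdot 1 \cdot 4 \frac{1}{-5 + 4} = 38 \cdot 8 \cdot 1 \cdot 4 \frac{1}{-1} = 38 \cdot 8 \cdot 1 \cdot 4 \left(-1\right) = 38 \left(-32\right) = -1216$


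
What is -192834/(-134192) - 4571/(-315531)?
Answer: 30729248243/21170867976 ≈ 1.4515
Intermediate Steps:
-192834/(-134192) - 4571/(-315531) = -192834*(-1/134192) - 4571*(-1/315531) = 96417/67096 + 4571/315531 = 30729248243/21170867976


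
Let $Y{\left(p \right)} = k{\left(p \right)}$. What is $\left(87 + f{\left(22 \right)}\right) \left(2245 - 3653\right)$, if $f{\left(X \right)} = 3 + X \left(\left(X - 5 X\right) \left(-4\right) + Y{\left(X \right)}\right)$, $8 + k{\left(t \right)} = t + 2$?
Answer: $-11525888$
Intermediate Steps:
$k{\left(t \right)} = -6 + t$ ($k{\left(t \right)} = -8 + \left(t + 2\right) = -8 + \left(2 + t\right) = -6 + t$)
$Y{\left(p \right)} = -6 + p$
$f{\left(X \right)} = 3 + X \left(-6 + 17 X\right)$ ($f{\left(X \right)} = 3 + X \left(\left(X - 5 X\right) \left(-4\right) + \left(-6 + X\right)\right) = 3 + X \left(- 4 X \left(-4\right) + \left(-6 + X\right)\right) = 3 + X \left(16 X + \left(-6 + X\right)\right) = 3 + X \left(-6 + 17 X\right)$)
$\left(87 + f{\left(22 \right)}\right) \left(2245 - 3653\right) = \left(87 + \left(3 - 132 + 17 \cdot 22^{2}\right)\right) \left(2245 - 3653\right) = \left(87 + \left(3 - 132 + 17 \cdot 484\right)\right) \left(-1408\right) = \left(87 + \left(3 - 132 + 8228\right)\right) \left(-1408\right) = \left(87 + 8099\right) \left(-1408\right) = 8186 \left(-1408\right) = -11525888$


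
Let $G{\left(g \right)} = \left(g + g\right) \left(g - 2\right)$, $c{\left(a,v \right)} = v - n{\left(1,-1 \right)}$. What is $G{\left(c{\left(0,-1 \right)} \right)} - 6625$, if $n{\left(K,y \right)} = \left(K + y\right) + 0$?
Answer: $-6619$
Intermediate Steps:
$n{\left(K,y \right)} = K + y$
$c{\left(a,v \right)} = v$ ($c{\left(a,v \right)} = v - \left(1 - 1\right) = v - 0 = v + 0 = v$)
$G{\left(g \right)} = 2 g \left(-2 + g\right)$
$G{\left(c{\left(0,-1 \right)} \right)} - 6625 = 2 \left(-1\right) \left(-2 - 1\right) - 6625 = 2 \left(-1\right) \left(-3\right) - 6625 = 6 - 6625 = -6619$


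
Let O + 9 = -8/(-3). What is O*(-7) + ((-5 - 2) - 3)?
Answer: 103/3 ≈ 34.333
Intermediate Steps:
O = -19/3 (O = -9 - 8/(-3) = -9 - 8*(-⅓) = -9 + 8/3 = -19/3 ≈ -6.3333)
O*(-7) + ((-5 - 2) - 3) = -19/3*(-7) + ((-5 - 2) - 3) = 133/3 + (-7 - 3) = 133/3 - 10 = 103/3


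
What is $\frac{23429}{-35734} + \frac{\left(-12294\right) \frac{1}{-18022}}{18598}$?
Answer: $- \frac{57737739398}{88066746739} \approx -0.65561$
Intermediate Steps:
$\frac{23429}{-35734} + \frac{\left(-12294\right) \frac{1}{-18022}}{18598} = 23429 \left(- \frac{1}{35734}\right) + \left(-12294\right) \left(- \frac{1}{18022}\right) \frac{1}{18598} = - \frac{23429}{35734} + \frac{6147}{9011} \cdot \frac{1}{18598} = - \frac{23429}{35734} + \frac{6147}{167586578} = - \frac{57737739398}{88066746739}$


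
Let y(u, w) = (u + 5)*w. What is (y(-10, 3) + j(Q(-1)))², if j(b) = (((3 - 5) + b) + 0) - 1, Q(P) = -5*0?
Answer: 324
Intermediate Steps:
Q(P) = 0
j(b) = -3 + b (j(b) = ((-2 + b) + 0) - 1 = (-2 + b) - 1 = -3 + b)
y(u, w) = w*(5 + u) (y(u, w) = (5 + u)*w = w*(5 + u))
(y(-10, 3) + j(Q(-1)))² = (3*(5 - 10) + (-3 + 0))² = (3*(-5) - 3)² = (-15 - 3)² = (-18)² = 324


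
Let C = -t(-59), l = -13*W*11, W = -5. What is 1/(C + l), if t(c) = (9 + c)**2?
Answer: -1/1785 ≈ -0.00056022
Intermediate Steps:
l = 715 (l = -13*(-5)*11 = 65*11 = 715)
C = -2500 (C = -(9 - 59)**2 = -1*(-50)**2 = -1*2500 = -2500)
1/(C + l) = 1/(-2500 + 715) = 1/(-1785) = -1/1785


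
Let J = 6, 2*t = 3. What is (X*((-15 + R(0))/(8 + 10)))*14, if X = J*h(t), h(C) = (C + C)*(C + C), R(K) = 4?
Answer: -462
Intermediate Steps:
t = 3/2 (t = (1/2)*3 = 3/2 ≈ 1.5000)
h(C) = 4*C**2 (h(C) = (2*C)*(2*C) = 4*C**2)
X = 54 (X = 6*(4*(3/2)**2) = 6*(4*(9/4)) = 6*9 = 54)
(X*((-15 + R(0))/(8 + 10)))*14 = (54*((-15 + 4)/(8 + 10)))*14 = (54*(-11/18))*14 = -33*14 = -462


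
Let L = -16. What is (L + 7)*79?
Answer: -711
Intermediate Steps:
(L + 7)*79 = (-16 + 7)*79 = -9*79 = -711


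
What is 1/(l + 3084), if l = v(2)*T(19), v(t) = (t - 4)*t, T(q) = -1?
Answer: 1/3088 ≈ 0.00032383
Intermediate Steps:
v(t) = t*(-4 + t) (v(t) = (-4 + t)*t = t*(-4 + t))
l = 4 (l = (2*(-4 + 2))*(-1) = (2*(-2))*(-1) = -4*(-1) = 4)
1/(l + 3084) = 1/(4 + 3084) = 1/3088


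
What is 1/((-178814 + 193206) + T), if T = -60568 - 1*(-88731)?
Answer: 1/42555 ≈ 2.3499e-5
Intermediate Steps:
T = 28163 (T = -60568 + 88731 = 28163)
1/((-178814 + 193206) + T) = 1/((-178814 + 193206) + 28163) = 1/(14392 + 28163) = 1/42555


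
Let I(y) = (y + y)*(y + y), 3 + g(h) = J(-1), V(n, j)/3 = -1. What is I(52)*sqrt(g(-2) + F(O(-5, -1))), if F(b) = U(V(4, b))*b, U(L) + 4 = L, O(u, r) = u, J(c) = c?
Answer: 10816*sqrt(31) ≈ 60221.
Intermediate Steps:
V(n, j) = -3 (V(n, j) = 3*(-1) = -3)
g(h) = -4 (g(h) = -3 - 1 = -4)
U(L) = -4 + L
I(y) = 4*y**2 (I(y) = (2*y)*(2*y) = 4*y**2)
F(b) = -7*b (F(b) = (-4 - 3)*b = -7*b)
I(52)*sqrt(g(-2) + F(O(-5, -1))) = (4*52**2)*sqrt(-4 - 7*(-5)) = (4*2704)*sqrt(-4 + 35) = 10816*sqrt(31)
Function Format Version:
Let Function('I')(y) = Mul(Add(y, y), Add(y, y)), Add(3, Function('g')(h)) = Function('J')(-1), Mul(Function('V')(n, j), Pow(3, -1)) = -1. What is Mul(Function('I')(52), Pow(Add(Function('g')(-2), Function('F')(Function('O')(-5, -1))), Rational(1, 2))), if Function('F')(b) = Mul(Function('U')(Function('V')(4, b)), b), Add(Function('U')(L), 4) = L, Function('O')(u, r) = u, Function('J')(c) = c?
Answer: Mul(10816, Pow(31, Rational(1, 2))) ≈ 60221.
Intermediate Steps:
Function('V')(n, j) = -3 (Function('V')(n, j) = Mul(3, -1) = -3)
Function('g')(h) = -4 (Function('g')(h) = Add(-3, -1) = -4)
Function('U')(L) = Add(-4, L)
Function('I')(y) = Mul(4, Pow(y, 2)) (Function('I')(y) = Mul(Mul(2, y), Mul(2, y)) = Mul(4, Pow(y, 2)))
Function('F')(b) = Mul(-7, b) (Function('F')(b) = Mul(Add(-4, -3), b) = Mul(-7, b))
Mul(Function('I')(52), Pow(Add(Function('g')(-2), Function('F')(Function('O')(-5, -1))), Rational(1, 2))) = Mul(Mul(4, Pow(52, 2)), Pow(Add(-4, Mul(-7, -5)), Rational(1, 2))) = Mul(Mul(4, 2704), Pow(Add(-4, 35), Rational(1, 2))) = Mul(10816, Pow(31, Rational(1, 2)))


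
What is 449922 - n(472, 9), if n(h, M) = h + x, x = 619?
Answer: 448831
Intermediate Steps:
n(h, M) = 619 + h (n(h, M) = h + 619 = 619 + h)
449922 - n(472, 9) = 449922 - (619 + 472) = 449922 - 1*1091 = 449922 - 1091 = 448831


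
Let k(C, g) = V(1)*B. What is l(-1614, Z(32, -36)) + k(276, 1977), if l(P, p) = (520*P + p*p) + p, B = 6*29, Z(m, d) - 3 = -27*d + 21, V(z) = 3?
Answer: 154254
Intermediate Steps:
Z(m, d) = 24 - 27*d (Z(m, d) = 3 + (-27*d + 21) = 3 + (21 - 27*d) = 24 - 27*d)
B = 174
k(C, g) = 522 (k(C, g) = 3*174 = 522)
l(P, p) = p + p² + 520*P (l(P, p) = (520*P + p²) + p = (p² + 520*P) + p = p + p² + 520*P)
l(-1614, Z(32, -36)) + k(276, 1977) = ((24 - 27*(-36)) + (24 - 27*(-36))² + 520*(-1614)) + 522 = ((24 + 972) + (24 + 972)² - 839280) + 522 = (996 + 996² - 839280) + 522 = (996 + 992016 - 839280) + 522 = 153732 + 522 = 154254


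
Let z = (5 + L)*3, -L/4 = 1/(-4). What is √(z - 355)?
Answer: I*√337 ≈ 18.358*I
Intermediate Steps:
L = 1 (L = -4/(-4) = -4*(-¼) = 1)
z = 18 (z = (5 + 1)*3 = 6*3 = 18)
√(z - 355) = √(18 - 355) = √(-337) = I*√337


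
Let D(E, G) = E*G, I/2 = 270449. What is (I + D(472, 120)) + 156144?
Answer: 753682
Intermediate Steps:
I = 540898 (I = 2*270449 = 540898)
(I + D(472, 120)) + 156144 = (540898 + 472*120) + 156144 = (540898 + 56640) + 156144 = 597538 + 156144 = 753682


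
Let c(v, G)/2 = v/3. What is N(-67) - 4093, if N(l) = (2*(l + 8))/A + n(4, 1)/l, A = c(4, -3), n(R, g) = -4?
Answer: -1108767/268 ≈ -4137.2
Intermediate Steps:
c(v, G) = 2*v/3 (c(v, G) = 2*(v/3) = 2*v/3)
A = 8/3 (A = (⅔)*4 = 8/3 ≈ 2.6667)
N(l) = 6 - 4/l + 3*l/4 (N(l) = (2*(l + 8))/(8/3) - 4/l = (2*(8 + l))*(3/8) - 4/l = (16 + 2*l)*(3/8) - 4/l = (6 + 3*l/4) - 4/l = 6 - 4/l + 3*l/4)
N(-67) - 4093 = (6 - 4/(-67) + (¾)*(-67)) - 4093 = (6 - 4*(-1/67) - 201/4) - 4093 = (6 + 4/67 - 201/4) - 4093 = -11843/268 - 4093 = -1108767/268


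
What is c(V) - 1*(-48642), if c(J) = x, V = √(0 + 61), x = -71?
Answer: 48571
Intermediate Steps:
V = √61 ≈ 7.8102
c(J) = -71
c(V) - 1*(-48642) = -71 - 1*(-48642) = -71 + 48642 = 48571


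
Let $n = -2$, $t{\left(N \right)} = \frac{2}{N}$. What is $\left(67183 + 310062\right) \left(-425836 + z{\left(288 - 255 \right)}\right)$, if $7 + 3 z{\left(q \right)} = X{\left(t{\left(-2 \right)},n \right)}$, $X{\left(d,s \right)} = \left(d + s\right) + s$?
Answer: $-160646010800$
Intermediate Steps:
$X{\left(d,s \right)} = d + 2 s$
$z{\left(q \right)} = -4$ ($z{\left(q \right)} = - \frac{7}{3} + \frac{\frac{2}{-2} + 2 \left(-2\right)}{3} = - \frac{7}{3} + \frac{2 \left(- \frac{1}{2}\right) - 4}{3} = - \frac{7}{3} + \frac{-1 - 4}{3} = - \frac{7}{3} + \frac{1}{3} \left(-5\right) = - \frac{7}{3} - \frac{5}{3} = -4$)
$\left(67183 + 310062\right) \left(-425836 + z{\left(288 - 255 \right)}\right) = \left(67183 + 310062\right) \left(-425836 - 4\right) = 377245 \left(-425840\right) = -160646010800$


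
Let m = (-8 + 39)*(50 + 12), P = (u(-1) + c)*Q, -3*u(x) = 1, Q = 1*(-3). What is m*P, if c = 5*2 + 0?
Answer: -55738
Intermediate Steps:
Q = -3
u(x) = -⅓ (u(x) = -⅓*1 = -⅓)
c = 10 (c = 10 + 0 = 10)
P = -29 (P = (-⅓ + 10)*(-3) = (29/3)*(-3) = -29)
m = 1922 (m = 31*62 = 1922)
m*P = 1922*(-29) = -55738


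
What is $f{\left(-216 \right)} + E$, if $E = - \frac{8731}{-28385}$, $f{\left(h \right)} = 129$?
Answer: $\frac{3670396}{28385} \approx 129.31$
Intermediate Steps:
$E = \frac{8731}{28385}$ ($E = \left(-8731\right) \left(- \frac{1}{28385}\right) = \frac{8731}{28385} \approx 0.30759$)
$f{\left(-216 \right)} + E = 129 + \frac{8731}{28385} = \frac{3670396}{28385}$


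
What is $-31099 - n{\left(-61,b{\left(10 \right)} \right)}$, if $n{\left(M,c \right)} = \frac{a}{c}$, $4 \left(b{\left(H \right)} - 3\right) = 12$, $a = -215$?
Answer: $- \frac{186379}{6} \approx -31063.0$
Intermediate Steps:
$b{\left(H \right)} = 6$ ($b{\left(H \right)} = 3 + \frac{1}{4} \cdot 12 = 3 + 3 = 6$)
$n{\left(M,c \right)} = - \frac{215}{c}$
$-31099 - n{\left(-61,b{\left(10 \right)} \right)} = -31099 - - \frac{215}{6} = -31099 + \frac{215}{6} = - \frac{186379}{6}$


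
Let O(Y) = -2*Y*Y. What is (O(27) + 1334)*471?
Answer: -58404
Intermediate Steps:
O(Y) = -2*Y**2
(O(27) + 1334)*471 = (-2*27**2 + 1334)*471 = (-2*729 + 1334)*471 = (-1458 + 1334)*471 = -124*471 = -58404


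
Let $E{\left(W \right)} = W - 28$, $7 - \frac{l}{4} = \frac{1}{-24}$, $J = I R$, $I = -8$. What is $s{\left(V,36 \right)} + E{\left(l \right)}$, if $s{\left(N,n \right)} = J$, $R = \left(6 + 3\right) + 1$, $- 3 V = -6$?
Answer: $- \frac{479}{6} \approx -79.833$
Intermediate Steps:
$V = 2$ ($V = \left(- \frac{1}{3}\right) \left(-6\right) = 2$)
$R = 10$ ($R = 9 + 1 = 10$)
$J = -80$ ($J = \left(-8\right) 10 = -80$)
$s{\left(N,n \right)} = -80$
$l = \frac{169}{6}$ ($l = 28 - \frac{4}{-24} = 28 - - \frac{1}{6} = 28 + \frac{1}{6} = \frac{169}{6} \approx 28.167$)
$E{\left(W \right)} = -28 + W$
$s{\left(V,36 \right)} + E{\left(l \right)} = -80 + \left(-28 + \frac{169}{6}\right) = -80 + \frac{1}{6} = - \frac{479}{6}$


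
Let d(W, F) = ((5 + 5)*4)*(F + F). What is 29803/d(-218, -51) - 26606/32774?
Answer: -542658001/66858960 ≈ -8.1165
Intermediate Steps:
d(W, F) = 80*F (d(W, F) = (10*4)*(2*F) = 40*(2*F) = 80*F)
29803/d(-218, -51) - 26606/32774 = 29803/((80*(-51))) - 26606/32774 = 29803/(-4080) - 26606*1/32774 = 29803*(-1/4080) - 13303/16387 = -29803/4080 - 13303/16387 = -542658001/66858960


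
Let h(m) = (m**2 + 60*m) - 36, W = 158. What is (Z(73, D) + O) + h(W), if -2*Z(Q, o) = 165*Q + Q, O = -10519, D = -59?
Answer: 17830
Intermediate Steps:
h(m) = -36 + m**2 + 60*m
Z(Q, o) = -83*Q (Z(Q, o) = -(165*Q + Q)/2 = -83*Q)
(Z(73, D) + O) + h(W) = (-83*73 - 10519) + (-36 + 158**2 + 60*158) = (-6059 - 10519) + (-36 + 24964 + 9480) = -16578 + 34408 = 17830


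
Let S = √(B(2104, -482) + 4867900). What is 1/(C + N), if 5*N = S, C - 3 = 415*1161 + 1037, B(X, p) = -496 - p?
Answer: 12071375/5828718907739 - 5*√4867886/5828718907739 ≈ 2.0691e-6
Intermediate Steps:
C = 482855 (C = 3 + (415*1161 + 1037) = 3 + (481815 + 1037) = 3 + 482852 = 482855)
S = √4867886 (S = √((-496 - 1*(-482)) + 4867900) = √((-496 + 482) + 4867900) = √(-14 + 4867900) = √4867886 ≈ 2206.3)
N = √4867886/5 ≈ 441.27
1/(C + N) = 1/(482855 + √4867886/5)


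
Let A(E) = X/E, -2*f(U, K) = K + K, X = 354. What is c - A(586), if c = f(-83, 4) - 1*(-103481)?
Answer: 30318584/293 ≈ 1.0348e+5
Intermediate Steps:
f(U, K) = -K (f(U, K) = -(K + K)/2 = -K)
A(E) = 354/E
c = 103477 (c = -1*4 - 1*(-103481) = -4 + 103481 = 103477)
c - A(586) = 103477 - 354/586 = 103477 - 1*177/293 = 103477 - 177/293 = 30318584/293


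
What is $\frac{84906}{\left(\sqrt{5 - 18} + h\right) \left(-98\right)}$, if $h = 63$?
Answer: $- \frac{382077}{27874} + \frac{42453 i \sqrt{13}}{195118} \approx -13.707 + 0.78448 i$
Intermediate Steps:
$\frac{84906}{\left(\sqrt{5 - 18} + h\right) \left(-98\right)} = \frac{84906}{\left(\sqrt{5 - 18} + 63\right) \left(-98\right)} = \frac{84906}{\left(\sqrt{-13} + 63\right) \left(-98\right)} = \frac{84906}{\left(i \sqrt{13} + 63\right) \left(-98\right)} = \frac{84906}{\left(63 + i \sqrt{13}\right) \left(-98\right)} = \frac{84906}{-6174 - 98 i \sqrt{13}}$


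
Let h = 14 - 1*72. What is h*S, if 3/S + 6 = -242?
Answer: 87/124 ≈ 0.70161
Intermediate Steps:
S = -3/248 (S = 3/(-6 - 242) = 3/(-248) = 3*(-1/248) = -3/248 ≈ -0.012097)
h = -58 (h = 14 - 72 = -58)
h*S = -58*(-3/248) = 87/124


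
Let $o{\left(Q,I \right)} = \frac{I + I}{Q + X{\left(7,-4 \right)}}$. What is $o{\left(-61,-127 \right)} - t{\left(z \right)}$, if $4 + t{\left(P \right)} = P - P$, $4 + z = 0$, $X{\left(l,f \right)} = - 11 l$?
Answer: $\frac{403}{69} \approx 5.8406$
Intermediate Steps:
$o{\left(Q,I \right)} = \frac{2 I}{-77 + Q}$ ($o{\left(Q,I \right)} = \frac{I + I}{Q - 77} = \frac{2 I}{Q - 77} = \frac{2 I}{-77 + Q}$)
$z = -4$ ($z = -4 + 0 = -4$)
$t{\left(P \right)} = -4$ ($t{\left(P \right)} = -4 + \left(P - P\right) = -4 + 0 = -4$)
$o{\left(-61,-127 \right)} - t{\left(z \right)} = 2 \left(-127\right) \frac{1}{-77 - 61} - -4 = 2 \left(-127\right) \frac{1}{-138} + 4 = 2 \left(-127\right) \left(- \frac{1}{138}\right) + 4 = \frac{127}{69} + 4 = \frac{403}{69}$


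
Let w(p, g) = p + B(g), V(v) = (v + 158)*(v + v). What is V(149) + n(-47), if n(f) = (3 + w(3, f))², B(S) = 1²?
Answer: 91535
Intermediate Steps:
B(S) = 1
V(v) = 2*v*(158 + v) (V(v) = (158 + v)*(2*v) = 2*v*(158 + v))
w(p, g) = 1 + p (w(p, g) = p + 1 = 1 + p)
n(f) = 49 (n(f) = (3 + (1 + 3))² = (3 + 4)² = 7² = 49)
V(149) + n(-47) = 2*149*(158 + 149) + 49 = 2*149*307 + 49 = 91486 + 49 = 91535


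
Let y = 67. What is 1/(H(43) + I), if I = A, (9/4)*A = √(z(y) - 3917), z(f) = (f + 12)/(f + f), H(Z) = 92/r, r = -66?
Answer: -50853/28293410 - 1089*I*√868186/28293410 ≈ -0.0017973 - 0.035863*I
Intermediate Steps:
H(Z) = -46/33 (H(Z) = 92/(-66) = 92*(-1/66) = -46/33)
z(f) = (12 + f)/(2*f) (z(f) = (12 + f)/((2*f)) = (12 + f)*(1/(2*f)) = (12 + f)/(2*f))
A = 2*I*√868186/67 (A = 4*√((½)*(12 + 67)/67 - 3917)/9 = 4*√((½)*(1/67)*79 - 3917)/9 = 4*√(79/134 - 3917)/9 = 4*√(-524799/134)/9 = 4*(9*I*√868186/134)/9 = 2*I*√868186/67 ≈ 27.814*I)
I = 2*I*√868186/67 ≈ 27.814*I
1/(H(43) + I) = 1/(-46/33 + 2*I*√868186/67)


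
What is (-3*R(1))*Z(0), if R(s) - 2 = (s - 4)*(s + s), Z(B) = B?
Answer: 0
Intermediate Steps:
R(s) = 2 + 2*s*(-4 + s) (R(s) = 2 + (s - 4)*(s + s) = 2 + (-4 + s)*(2*s) = 2 + 2*s*(-4 + s))
(-3*R(1))*Z(0) = -3*(2 - 8*1 + 2*1²)*0 = -3*(2 - 8 + 2*1)*0 = -3*(2 - 8 + 2)*0 = -3*(-4)*0 = 12*0 = 0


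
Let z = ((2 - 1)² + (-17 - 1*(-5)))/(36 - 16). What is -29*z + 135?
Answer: 3019/20 ≈ 150.95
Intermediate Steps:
z = -11/20 (z = (1² + (-17 + 5))/20 = (1 - 12)*(1/20) = -11*1/20 = -11/20 ≈ -0.55000)
-29*z + 135 = -29*(-11/20) + 135 = 319/20 + 135 = 3019/20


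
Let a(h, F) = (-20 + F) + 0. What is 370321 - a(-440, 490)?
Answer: 369851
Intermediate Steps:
a(h, F) = -20 + F
370321 - a(-440, 490) = 370321 - (-20 + 490) = 370321 - 1*470 = 370321 - 470 = 369851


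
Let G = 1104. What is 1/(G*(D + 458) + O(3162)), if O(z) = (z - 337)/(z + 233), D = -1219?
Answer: -679/570457211 ≈ -1.1903e-6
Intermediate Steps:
O(z) = (-337 + z)/(233 + z)
1/(G*(D + 458) + O(3162)) = 1/(1104*(-1219 + 458) + (-337 + 3162)/(233 + 3162)) = 1/(1104*(-761) + 2825/3395) = 1/(-840144 + (1/3395)*2825) = 1/(-840144 + 565/679) = 1/(-570457211/679) = -679/570457211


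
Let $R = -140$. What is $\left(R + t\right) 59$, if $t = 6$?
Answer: $-7906$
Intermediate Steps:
$\left(R + t\right) 59 = \left(-140 + 6\right) 59 = \left(-134\right) 59 = -7906$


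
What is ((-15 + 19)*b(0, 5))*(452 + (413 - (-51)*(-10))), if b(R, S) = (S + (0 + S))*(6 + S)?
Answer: 156200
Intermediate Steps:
b(R, S) = 2*S*(6 + S) (b(R, S) = (S + S)*(6 + S) = (2*S)*(6 + S) = 2*S*(6 + S))
((-15 + 19)*b(0, 5))*(452 + (413 - (-51)*(-10))) = ((-15 + 19)*(2*5*(6 + 5)))*(452 + (413 - (-51)*(-10))) = (4*(2*5*11))*(452 + (413 - 1*510)) = (4*110)*(452 + (413 - 510)) = 440*(452 - 97) = 440*355 = 156200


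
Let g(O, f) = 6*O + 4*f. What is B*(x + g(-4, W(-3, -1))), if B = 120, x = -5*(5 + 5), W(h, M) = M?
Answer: -9360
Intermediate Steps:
x = -50 (x = -5*10 = -50)
g(O, f) = 4*f + 6*O
B*(x + g(-4, W(-3, -1))) = 120*(-50 + (4*(-1) + 6*(-4))) = 120*(-50 + (-4 - 24)) = 120*(-50 - 28) = 120*(-78) = -9360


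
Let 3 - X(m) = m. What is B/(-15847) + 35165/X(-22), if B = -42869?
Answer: 111666296/79235 ≈ 1409.3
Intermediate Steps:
X(m) = 3 - m
B/(-15847) + 35165/X(-22) = -42869/(-15847) + 35165/(3 - 1*(-22)) = -42869*(-1/15847) + 35165/(3 + 22) = 42869/15847 + 35165/25 = 42869/15847 + 35165*(1/25) = 42869/15847 + 7033/5 = 111666296/79235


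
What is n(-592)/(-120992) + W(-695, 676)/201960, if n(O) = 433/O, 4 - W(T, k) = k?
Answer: -2001919697/602743426560 ≈ -0.0033213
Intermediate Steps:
W(T, k) = 4 - k
n(-592)/(-120992) + W(-695, 676)/201960 = (433/(-592))/(-120992) + (4 - 1*676)/201960 = (433*(-1/592))*(-1/120992) + (4 - 676)*(1/201960) = -433/592*(-1/120992) - 672*1/201960 = 433/71627264 - 28/8415 = -2001919697/602743426560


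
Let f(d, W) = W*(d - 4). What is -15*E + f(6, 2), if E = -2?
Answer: 34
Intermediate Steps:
f(d, W) = W*(-4 + d)
-15*E + f(6, 2) = -15*(-2) + 2*(-4 + 6) = 30 + 2*2 = 30 + 4 = 34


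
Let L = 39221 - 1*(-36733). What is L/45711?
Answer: 25318/15237 ≈ 1.6616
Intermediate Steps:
L = 75954 (L = 39221 + 36733 = 75954)
L/45711 = 75954/45711 = 75954*(1/45711) = 25318/15237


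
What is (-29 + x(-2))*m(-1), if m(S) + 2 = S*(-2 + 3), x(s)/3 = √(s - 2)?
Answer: 87 - 18*I ≈ 87.0 - 18.0*I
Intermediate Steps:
x(s) = 3*√(-2 + s) (x(s) = 3*√(s - 2) = 3*√(-2 + s))
m(S) = -2 + S (m(S) = -2 + S*(-2 + 3) = -2 + S*1 = -2 + S)
(-29 + x(-2))*m(-1) = (-29 + 3*√(-2 - 2))*(-2 - 1) = (-29 + 3*√(-4))*(-3) = (-29 + 3*(2*I))*(-3) = (-29 + 6*I)*(-3) = 87 - 18*I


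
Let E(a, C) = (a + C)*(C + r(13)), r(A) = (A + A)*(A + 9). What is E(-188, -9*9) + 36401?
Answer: -95678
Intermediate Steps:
r(A) = 2*A*(9 + A) (r(A) = (2*A)*(9 + A) = 2*A*(9 + A))
E(a, C) = (572 + C)*(C + a) (E(a, C) = (a + C)*(C + 2*13*(9 + 13)) = (C + a)*(C + 2*13*22) = (C + a)*(C + 572) = (C + a)*(572 + C) = (572 + C)*(C + a))
E(-188, -9*9) + 36401 = ((-9*9)² + 572*(-9*9) + 572*(-188) - 9*9*(-188)) + 36401 = ((-81)² + 572*(-81) - 107536 - 81*(-188)) + 36401 = (6561 - 46332 - 107536 + 15228) + 36401 = -132079 + 36401 = -95678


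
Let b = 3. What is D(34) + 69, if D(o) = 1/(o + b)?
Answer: 2554/37 ≈ 69.027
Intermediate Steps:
D(o) = 1/(3 + o) (D(o) = 1/(o + 3) = 1/(3 + o))
D(34) + 69 = 1/(3 + 34) + 69 = 1/37 + 69 = 2554/37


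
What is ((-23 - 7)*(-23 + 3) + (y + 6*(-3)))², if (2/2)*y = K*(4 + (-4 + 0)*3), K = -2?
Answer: 357604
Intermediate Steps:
y = 16 (y = -2*(4 + (-4 + 0)*3) = -2*(4 - 4*3) = -2*(4 - 12) = -2*(-8) = 16)
((-23 - 7)*(-23 + 3) + (y + 6*(-3)))² = ((-23 - 7)*(-23 + 3) + (16 + 6*(-3)))² = (-30*(-20) + (16 - 18))² = (600 - 2)² = 598² = 357604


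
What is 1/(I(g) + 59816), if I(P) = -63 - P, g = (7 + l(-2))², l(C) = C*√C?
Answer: -I/(-59712*I + 28*√2) ≈ 1.6747e-5 - 1.1106e-8*I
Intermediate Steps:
l(C) = C^(3/2)
g = (7 - 2*I*√2)² (g = (7 + (-2)^(3/2))² = (7 - 2*I*√2)² ≈ 41.0 - 39.598*I)
1/(I(g) + 59816) = 1/((-63 - (41 - 28*I*√2)) + 59816) = 1/((-63 + (-41 + 28*I*√2)) + 59816) = 1/((-104 + 28*I*√2) + 59816) = 1/(59712 + 28*I*√2)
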